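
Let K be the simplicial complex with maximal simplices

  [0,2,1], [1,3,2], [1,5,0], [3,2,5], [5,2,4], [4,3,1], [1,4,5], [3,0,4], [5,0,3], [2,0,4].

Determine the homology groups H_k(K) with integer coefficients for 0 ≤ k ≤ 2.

H_0 ≅ Z,  H_1 ≅ Z/2,  H_2 = 0.

Fix the vertex order 0 < 1 < 2 < 3 < 4 < 5 and write every simplex with vertices in increasing order. Then dim K = 2 and the simplices of K are:

  0-simplices (6): [0], [1], [2], [3], [4], [5]
  1-simplices (15): [0,1], [0,2], [0,3], [0,4], [0,5], [1,2], [1,3], [1,4], [1,5], [2,3], [2,4], [2,5], [3,4], [3,5], [4,5]
  2-simplices (10): [0,1,2], [0,1,5], [0,2,4], [0,3,4], [0,3,5], [1,2,3], [1,3,4], [1,4,5], [2,3,5], [2,4,5]

giving chain groups C_0 ≅ Z^6, C_1 ≅ Z^15, C_2 ≅ Z^10.

The boundary map ∂_1: C_1 → C_0 is given by ∂[p,q] = [q] − [p].
The resulting 6×15 matrix has rank 5, and its Smith normal form has invariant factors (1,1,1,1,1).

The boundary map ∂_2: C_2 → C_1 sends each 2-simplex [p,q,r] to [q,r] − [p,r] + [p,q]. For instance
  ∂[1,2,3] = [2,3] − [1,3] + [1,2],
  ∂[2,4,5] = [4,5] − [2,5] + [2,4].
The resulting 15×10 matrix has rank 10, and its Smith normal form has invariant factors (1,1,1,1,1,1,1,1,1,2).

Now H_k = ker ∂_k / im ∂_{k+1}, so:

  H_0: rank C_0 − rank ∂_1 = 6 − 5 = 1, and the invariant factors of ∂_1 are all 1, so H_0 = Z.
  H_1: rank ker ∂_1 − rank ∂_2 = (15 − 5) − 10 = 0, and ∂_2 has invariant factor 2 > 1, so H_1 = Z/2.
  H_2: rank ker ∂_2 − rank ∂_3 = (10 − 10) − 0 = 0, and there is no ∂_3, so H_2 = 0.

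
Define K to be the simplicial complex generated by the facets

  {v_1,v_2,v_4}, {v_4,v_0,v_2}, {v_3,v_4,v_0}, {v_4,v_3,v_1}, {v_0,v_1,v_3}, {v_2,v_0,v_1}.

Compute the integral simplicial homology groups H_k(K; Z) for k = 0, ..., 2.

H_0 = Z,  H_1 = 0,  H_2 = Z.

Fix the vertex order v_0 < v_1 < v_2 < v_3 < v_4 and write every simplex with vertices in increasing order. Then dim K = 2 and the simplices of K are:

  0-simplices (5): [v_0], [v_1], [v_2], [v_3], [v_4]
  1-simplices (9): [v_0,v_1], [v_0,v_2], [v_0,v_3], [v_0,v_4], [v_1,v_2], [v_1,v_3], [v_1,v_4], [v_2,v_4], [v_3,v_4]
  2-simplices (6): [v_0,v_1,v_2], [v_0,v_1,v_3], [v_0,v_2,v_4], [v_0,v_3,v_4], [v_1,v_2,v_4], [v_1,v_3,v_4]

so the chain groups are C_0 ≅ Z^5, C_1 ≅ Z^9, C_2 ≅ Z^6.

∂_1: C_1 → C_0 maps an edge to its endpoints' difference, ∂[p,q] = q − p. For instance
  ∂[v_2,v_4] = [v_4] − [v_2].
As a 5×9 matrix over Z this has rank 4, with invariant factors (1,1,1,1).

Boundary ∂_2: C_2 → C_1 acts by ∂[p,q,r] = [q,r] − [p,r] + [p,q]. For instance
  ∂[v_0,v_3,v_4] = [v_3,v_4] − [v_0,v_4] + [v_0,v_3],
  ∂[v_1,v_2,v_4] = [v_2,v_4] − [v_1,v_4] + [v_1,v_2].
As a 9×6 matrix over Z this has rank 5, with invariant factors (1,1,1,1,1).

Now H_k = ker ∂_k / im ∂_{k+1}, so:

  H_0: rank C_0 − rank ∂_1 = 5 − 4 = 1, and the invariant factors of ∂_1 are all 1, so H_0 ≅ Z.
  H_1: rank ker ∂_1 − rank ∂_2 = (9 − 4) − 5 = 0, and the invariant factors of ∂_2 are all 1, so H_1 ≅ 0.
  H_2: rank ker ∂_2 − rank ∂_3 = (6 − 5) − 0 = 1, and there is no ∂_3, so H_2 ≅ Z.

As a check, the Euler characteristic is 5 − 9 + 6 = 2, which agrees with 1 − 0 + 1 = 2.
(K is a triangulation of the 2-sphere S^2.)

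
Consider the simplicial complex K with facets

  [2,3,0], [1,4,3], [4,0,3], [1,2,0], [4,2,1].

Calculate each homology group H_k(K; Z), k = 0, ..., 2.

H_0 ≅ Z,  H_1 ≅ Z,  H_2 = 0.

Order the vertices as 0 < 1 < 2 < 3 < 4. Listing each simplex with vertices in this order, K has dimension 2 with simplices:

  0-simplices (5): [0], [1], [2], [3], [4]
  1-simplices (10): [0,1], [0,2], [0,3], [0,4], [1,2], [1,3], [1,4], [2,3], [2,4], [3,4]
  2-simplices (5): [0,1,2], [0,2,3], [0,3,4], [1,2,4], [1,3,4]

Hence C_0 ≅ Z^5, C_1 ≅ Z^10, C_2 ≅ Z^5.

∂_1: C_1 → C_0 is given by ∂[p,q] = [q] − [p]. For instance
  ∂[3,4] = [4] − [3].
This gives a 5×10 integer matrix of rank 4; reducing to Smith normal form yields diagonal entries (1,1,1,1).

The boundary map ∂_2: C_2 → C_1 sends each 2-simplex [p,q,r] to [q,r] − [p,r] + [p,q]. For instance
  ∂[0,3,4] = [3,4] − [0,4] + [0,3],
  ∂[1,3,4] = [3,4] − [1,4] + [1,3].
The resulting 10×5 matrix has rank 5, and its Smith normal form has invariant factors (1,1,1,1,1).

Reading off H_k = ker ∂_k / im ∂_{k+1}:

  H_0: rank C_0 − rank ∂_1 = 5 − 4 = 1, and the invariant factors of ∂_1 are all 1, so H_0 ≅ Z.
  H_1: rank ker ∂_1 − rank ∂_2 = (10 − 4) − 5 = 1, and the invariant factors of ∂_2 are all 1, so H_1 ≅ Z.
  H_2: rank ker ∂_2 − rank ∂_3 = (5 − 5) − 0 = 0, and there is no ∂_3, so H_2 ≅ 0.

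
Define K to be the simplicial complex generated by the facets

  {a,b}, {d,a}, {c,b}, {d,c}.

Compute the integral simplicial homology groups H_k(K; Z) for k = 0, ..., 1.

H_0 ≅ Z,  H_1 ≅ Z.

Take the total order a < b < c < d on the vertex set. Then K (dimension 1) consists of the simplices:

  0-simplices (4): a, b, c, d
  1-simplices (4): ab, ad, bc, cd

giving chain groups C_0 ≅ Z^4, C_1 ≅ Z^4.

Boundary ∂_1: C_1 → C_0 maps an edge to its endpoints' difference, ∂[p,q] = q − p. For instance
  ∂cd = d − c.
As a 4×4 matrix over Z this has rank 3, with invariant factors (1,1,1).

Computing H_k = (kernel of ∂_k) / (image of ∂_{k+1}):

  H_0: rank C_0 − rank ∂_1 = 4 − 3 = 1, and the invariant factors of ∂_1 are all 1, so H_0 ≅ Z.
  H_1: rank ker ∂_1 − rank ∂_2 = (4 − 3) − 0 = 1, and there is no ∂_2, so H_1 ≅ Z.

As a check, the Euler characteristic is 4 − 4 = 0, which agrees with 1 − 1 = 0.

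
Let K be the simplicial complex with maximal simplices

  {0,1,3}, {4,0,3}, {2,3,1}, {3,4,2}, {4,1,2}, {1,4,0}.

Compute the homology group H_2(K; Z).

H_2 = Z.

Take the total order 0 < 1 < 2 < 3 < 4 on the vertex set. Then K (dimension 2) consists of the simplices:

  0-simplices (5): [0], [1], [2], [3], [4]
  1-simplices (9): [0,1], [0,3], [0,4], [1,2], [1,3], [1,4], [2,3], [2,4], [3,4]
  2-simplices (6): [0,1,3], [0,1,4], [0,3,4], [1,2,3], [1,2,4], [2,3,4]

giving chain groups C_0 ≅ Z^5, C_1 ≅ Z^9, C_2 ≅ Z^6.

The boundary map ∂_1: C_1 → C_0 sends each edge [p,q] (with p < q) to q − p. For instance
  ∂[2,4] = [4] − [2].
The 5×9 boundary matrix has rank 4 and Smith normal form diag(1,1,1,1).

Boundary ∂_2: C_2 → C_1 acts by ∂[p,q,r] = [q,r] − [p,r] + [p,q]. For instance
  ∂[0,3,4] = [3,4] − [0,4] + [0,3],
  ∂[1,2,3] = [2,3] − [1,3] + [1,2].
The 9×6 boundary matrix has rank 5 and Smith normal form diag(1,1,1,1,1).

From H_k ≅ ker(∂_k) / im(∂_{k+1}) we obtain:

  H_2: rank ker ∂_2 − rank ∂_3 = (6 − 5) − 0 = 1, and there is no ∂_3, so H_2 ≅ Z.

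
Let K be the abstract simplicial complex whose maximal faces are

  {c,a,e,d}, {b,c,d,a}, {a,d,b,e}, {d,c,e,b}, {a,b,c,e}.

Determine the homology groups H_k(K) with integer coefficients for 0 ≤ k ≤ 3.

Order the vertices as a < b < c < d < e. Listing each simplex with vertices in this order, K has dimension 3 with simplices:

  0-simplices (5): a, b, c, d, e
  1-simplices (10): ab, ac, ad, ae, bc, bd, be, cd, ce, de
  2-simplices (10): abc, abd, abe, acd, ace, ade, bcd, bce, bde, cde
  3-simplices (5): abcd, abce, abde, acde, bcde

so the chain groups are C_0 ≅ Z^5, C_1 ≅ Z^10, C_2 ≅ Z^10, C_3 ≅ Z^5.

Boundary ∂_1: C_1 → C_0 sends each edge [p,q] (with p < q) to q − p.
The 5×10 boundary matrix has rank 4 and Smith normal form diag(1,1,1,1).

Boundary ∂_2: C_2 → C_1 acts by ∂[p,q,r] = [q,r] − [p,r] + [p,q]. For instance
  ∂bcd = cd − bd + bc,
  ∂cde = de − ce + cd.
As a 10×10 matrix over Z this has rank 6, with invariant factors (1,1,1,1,1,1).

Boundary ∂_3: C_3 → C_2 sends each 3-simplex σ to the alternating sum Σ_i (−1)^i (σ with its i-th vertex removed). For instance
  ∂abce = bce − ace + abe − abc,
  ∂acde = cde − ade + ace − acd.
The 10×5 boundary matrix has rank 4 and Smith normal form diag(1,1,1,1).

From H_k ≅ ker(∂_k) / im(∂_{k+1}) we obtain:

  H_0: rank C_0 − rank ∂_1 = 5 − 4 = 1, and the invariant factors of ∂_1 are all 1, so H_0 = Z.
  H_1: rank ker ∂_1 − rank ∂_2 = (10 − 4) − 6 = 0, and the invariant factors of ∂_2 are all 1, so H_1 = 0.
  H_2: rank ker ∂_2 − rank ∂_3 = (10 − 6) − 4 = 0, and the invariant factors of ∂_3 are all 1, so H_2 = 0.
  H_3: rank ker ∂_3 − rank ∂_4 = (5 − 4) − 0 = 1, and there is no ∂_4, so H_3 = Z.

H_0 = Z,  H_1 = 0,  H_2 = 0,  H_3 = Z.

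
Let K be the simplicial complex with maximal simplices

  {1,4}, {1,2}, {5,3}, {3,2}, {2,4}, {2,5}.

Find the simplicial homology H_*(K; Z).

We work with the vertex ordering 1 < 2 < 3 < 4 < 5. The simplices of K, each written with vertices in increasing order, are:

  0-simplices (5): [1], [2], [3], [4], [5]
  1-simplices (6): [1,2], [1,4], [2,3], [2,4], [2,5], [3,5]

giving chain groups C_0 ≅ Z^5, C_1 ≅ Z^6.

Boundary ∂_1: C_1 → C_0 maps an edge to its endpoints' difference, ∂[p,q] = q − p.
The 5×6 boundary matrix has rank 4 and Smith normal form diag(1,1,1,1).

From H_k ≅ ker(∂_k) / im(∂_{k+1}) we obtain:

  H_0: rank C_0 − rank ∂_1 = 5 − 4 = 1, and the invariant factors of ∂_1 are all 1, so H_0 ≅ Z.
  H_1: rank ker ∂_1 − rank ∂_2 = (6 − 4) − 0 = 2, and there is no ∂_2, so H_1 ≅ Z^2.

(K is a triangulation of a wedge of 2 circles.)

H_0 ≅ Z,  H_1 ≅ Z^2.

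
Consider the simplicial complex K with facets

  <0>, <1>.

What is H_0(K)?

H_0 = Z^2.

Take the total order 0 < 1 on the vertex set. Then K (dimension 0) consists of the simplices:

  0-simplices (2): [0], [1]

so the chain groups are C_0 ≅ Z^2.

Reading off H_k = ker ∂_k / im ∂_{k+1}:

  H_0: rank C_0 − rank ∂_1 = 2 − 0 = 2, and there is no ∂_1, so H_0 = Z^2.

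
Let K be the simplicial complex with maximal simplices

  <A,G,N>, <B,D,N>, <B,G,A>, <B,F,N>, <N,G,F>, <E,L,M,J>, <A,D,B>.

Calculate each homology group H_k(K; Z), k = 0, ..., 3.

Take the total order A < B < D < E < F < G < J < L < M < N on the vertex set. Then K (dimension 3) consists of the simplices:

  0-simplices (10): A, B, D, E, F, G, J, L, M, N
  1-simplices (18): AB, AD, AG, AN, BD, BF, BG, BN, DN, EJ, EL, EM, FG, FN, GN, JL, JM, LM
  2-simplices (10): ABD, ABG, AGN, BDN, BFN, EJL, EJM, ELM, FGN, JLM
  3-simplices (1): EJLM

so the chain groups are C_0 ≅ Z^10, C_1 ≅ Z^18, C_2 ≅ Z^10, C_3 ≅ Z^1.

The boundary map ∂_1: C_1 → C_0 maps an edge to its endpoints' difference, ∂[p,q] = q − p. For instance
  ∂AN = N − A.
As a 10×18 matrix over Z this has rank 8, with invariant factors (1,1,1,1,1,1,1,1).

Boundary ∂_2: C_2 → C_1 acts by ∂[p,q,r] = [q,r] − [p,r] + [p,q]. For instance
  ∂ELM = LM − EM + EL,
  ∂JLM = LM − JM + JL.
This gives a 18×10 integer matrix of rank 9; reducing to Smith normal form yields diagonal entries (1,1,1,1,1,1,1,1,1).

∂_3: C_3 → C_2 sends each 3-simplex σ to the alternating sum Σ_i (−1)^i (σ with its i-th vertex removed). For instance
  ∂EJLM = JLM − ELM + EJM − EJL.
This gives a 10×1 integer matrix of rank 1; reducing to Smith normal form yields diagonal entries (1).

From H_k ≅ ker(∂_k) / im(∂_{k+1}) we obtain:

  H_0: rank C_0 − rank ∂_1 = 10 − 8 = 2, and the invariant factors of ∂_1 are all 1, so H_0 = Z^2.
  H_1: rank ker ∂_1 − rank ∂_2 = (18 − 8) − 9 = 1, and the invariant factors of ∂_2 are all 1, so H_1 = Z.
  H_2: rank ker ∂_2 − rank ∂_3 = (10 − 9) − 1 = 0, and the invariant factors of ∂_3 are all 1, so H_2 = 0.
  H_3: rank ker ∂_3 − rank ∂_4 = (1 − 1) − 0 = 0, and there is no ∂_4, so H_3 = 0.

(K is a triangulation of the disjoint union of the cylinder S^1 x I and the 3-simplex.)

H_0 ≅ Z^2,  H_1 ≅ Z,  H_2 = 0,  H_3 = 0.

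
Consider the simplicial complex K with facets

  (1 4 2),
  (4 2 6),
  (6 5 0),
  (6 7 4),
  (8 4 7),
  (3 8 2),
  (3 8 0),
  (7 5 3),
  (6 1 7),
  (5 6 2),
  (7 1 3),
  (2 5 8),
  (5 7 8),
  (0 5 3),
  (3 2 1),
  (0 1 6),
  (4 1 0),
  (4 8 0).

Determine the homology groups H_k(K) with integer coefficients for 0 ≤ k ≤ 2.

Order the vertices as 0 < 1 < 2 < 3 < 4 < 5 < 6 < 7 < 8. Listing each simplex with vertices in this order, K has dimension 2 with simplices:

  0-simplices (9): [0], [1], [2], [3], [4], [5], [6], [7], [8]
  1-simplices (27): (27 of them)
  2-simplices (18): [0,1,4], [0,1,6], [0,3,5], [0,3,8], [0,4,8], [0,5,6], [1,2,3], [1,2,4], [1,3,7], [1,6,7], [2,3,8], [2,4,6], [2,5,6], [2,5,8], [3,5,7], [4,6,7], [4,7,8], [5,7,8]

Hence C_0 ≅ Z^9, C_1 ≅ Z^27, C_2 ≅ Z^18.

∂_1: C_1 → C_0 sends each edge [p,q] (with p < q) to q − p. For instance
  ∂[4,7] = [7] − [4].
As a 9×27 matrix over Z this has rank 8, with invariant factors (1,1,1,1,1,1,1,1).

Boundary ∂_2: C_2 → C_1 acts by ∂[p,q,r] = [q,r] − [p,r] + [p,q]. For instance
  ∂[0,3,8] = [3,8] − [0,8] + [0,3],
  ∂[4,6,7] = [6,7] − [4,7] + [4,6].
The 27×18 boundary matrix has rank 18 and Smith normal form diag(1,1,1,1,1,1,1,1,1,1,1,1,1,1,1,1,1,2).

Now H_k = ker ∂_k / im ∂_{k+1}, so:

  H_0: rank C_0 − rank ∂_1 = 9 − 8 = 1, and the invariant factors of ∂_1 are all 1, so H_0 = Z.
  H_1: rank ker ∂_1 − rank ∂_2 = (27 − 8) − 18 = 1, and ∂_2 has invariant factor 2 > 1, so H_1 = Z × Z/2.
  H_2: rank ker ∂_2 − rank ∂_3 = (18 − 18) − 0 = 0, and there is no ∂_3, so H_2 = 0.

As a check, the Euler characteristic is 9 − 27 + 18 = 0, which agrees with 1 − 1 + 0 = 0.
(K is a triangulation of the Klein bottle.)

H_0 = Z,  H_1 = Z × Z/2,  H_2 = 0.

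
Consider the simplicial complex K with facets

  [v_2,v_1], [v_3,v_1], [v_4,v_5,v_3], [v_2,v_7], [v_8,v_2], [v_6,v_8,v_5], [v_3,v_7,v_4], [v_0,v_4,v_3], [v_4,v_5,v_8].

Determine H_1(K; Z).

H_1 = Z^2.

K has 9 vertices, 15 edges, 5 triangles.
rank ∂_1 = 8, rank ∂_2 = 5 ⇒ b_1 = 15 − 8 − 5 = 2; all invariant factors of ∂_2 are 1 so no torsion. So H_1 = Z^2.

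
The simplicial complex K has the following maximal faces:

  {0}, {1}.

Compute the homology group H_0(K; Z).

K has 2 vertices.
rank ∂_0 = 0, rank ∂_1 = 0 ⇒ b_0 = 2 − 0 − 0 = 2. So H_0 = Z^2.

H_0 = Z^2.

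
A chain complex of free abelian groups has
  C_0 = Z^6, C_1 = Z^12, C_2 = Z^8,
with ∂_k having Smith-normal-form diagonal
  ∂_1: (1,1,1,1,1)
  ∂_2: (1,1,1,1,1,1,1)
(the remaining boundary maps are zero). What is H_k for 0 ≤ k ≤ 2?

H_0: b_0 = 6 − 0 − 5 = 1; torsion from ∂_1 factors > 1: none. So H_0 = Z.
H_1: b_1 = 12 − 5 − 7 = 0; torsion from ∂_2 factors > 1: none. So H_1 = 0.
H_2: b_2 = 8 − 7 − 0 = 1; torsion from ∂_3 factors > 1: none. So H_2 = Z.

H_0 = Z,  H_1 = 0,  H_2 = Z.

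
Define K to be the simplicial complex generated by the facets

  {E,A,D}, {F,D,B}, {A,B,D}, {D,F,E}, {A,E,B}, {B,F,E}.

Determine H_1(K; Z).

H_1 ≅ 0.

Fix the vertex order A < B < D < E < F and write every simplex with vertices in increasing order. Then dim K = 2 and the simplices of K are:

  0-simplices (5): A, B, D, E, F
  1-simplices (9): AB, AD, AE, BD, BE, BF, DE, DF, EF
  2-simplices (6): ABD, ABE, ADE, BDF, BEF, DEF

Hence C_0 ≅ Z^5, C_1 ≅ Z^9, C_2 ≅ Z^6.

∂_1: C_1 → C_0 sends each edge [p,q] (with p < q) to q − p. For instance
  ∂BF = F − B.
The 5×9 boundary matrix has rank 4 and Smith normal form diag(1,1,1,1).

∂_2: C_2 → C_1 maps a triangle to the signed sum of its edges. For instance
  ∂BDF = DF − BF + BD,
  ∂BEF = EF − BF + BE.
As a 9×6 matrix over Z this has rank 5, with invariant factors (1,1,1,1,1).

From H_k ≅ ker(∂_k) / im(∂_{k+1}) we obtain:

  H_1: rank ker ∂_1 − rank ∂_2 = (9 − 4) − 5 = 0, and the invariant factors of ∂_2 are all 1, so H_1 = 0.

(K is a triangulation of the 2-sphere S^2.)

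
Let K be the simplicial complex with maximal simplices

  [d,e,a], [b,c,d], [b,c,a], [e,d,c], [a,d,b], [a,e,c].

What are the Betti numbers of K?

b_0 = 1, b_1 = 0, b_2 = 1.

Fix the vertex order a < b < c < d < e and write every simplex with vertices in increasing order. Then dim K = 2 and the simplices of K are:

  0-simplices (5): a, b, c, d, e
  1-simplices (9): ab, ac, ad, ae, bc, bd, cd, ce, de
  2-simplices (6): abc, abd, ace, ade, bcd, cde

so the chain groups are C_0 ≅ Z^5, C_1 ≅ Z^9, C_2 ≅ Z^6.

Boundary ∂_1: C_1 → C_0 maps an edge to its endpoints' difference, ∂[p,q] = q − p. For instance
  ∂ce = e − c.
The resulting 5×9 matrix has rank 4, and its Smith normal form has invariant factors (1,1,1,1).

∂_2: C_2 → C_1 acts by ∂[p,q,r] = [q,r] − [p,r] + [p,q]. For instance
  ∂ade = de − ae + ad,
  ∂abd = bd − ad + ab.
This gives a 9×6 integer matrix of rank 5; reducing to Smith normal form yields diagonal entries (1,1,1,1,1).

Now H_k = ker ∂_k / im ∂_{k+1}, so:

  H_0: rank C_0 − rank ∂_1 = 5 − 4 = 1, and the invariant factors of ∂_1 are all 1, so H_0 = Z.
  H_1: rank ker ∂_1 − rank ∂_2 = (9 − 4) − 5 = 0, and the invariant factors of ∂_2 are all 1, so H_1 = 0.
  H_2: rank ker ∂_2 − rank ∂_3 = (6 − 5) − 0 = 1, and there is no ∂_3, so H_2 = Z.

Hence the Betti numbers are b_0 = 1, b_1 = 0, b_2 = 1.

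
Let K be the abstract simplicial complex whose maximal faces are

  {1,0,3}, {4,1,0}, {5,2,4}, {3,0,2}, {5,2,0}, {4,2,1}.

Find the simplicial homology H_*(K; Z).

H_0 = Z,  H_1 = Z,  H_2 = 0.

We work with the vertex ordering 0 < 1 < 2 < 3 < 4 < 5. The simplices of K, each written with vertices in increasing order, are:

  0-simplices (6): [0], [1], [2], [3], [4], [5]
  1-simplices (12): [0,1], [0,2], [0,3], [0,4], [0,5], [1,2], [1,3], [1,4], [2,3], [2,4], [2,5], [4,5]
  2-simplices (6): [0,1,3], [0,1,4], [0,2,3], [0,2,5], [1,2,4], [2,4,5]

so the chain groups are C_0 ≅ Z^6, C_1 ≅ Z^12, C_2 ≅ Z^6.

The boundary map ∂_1: C_1 → C_0 maps an edge to its endpoints' difference, ∂[p,q] = q − p. For instance
  ∂[0,2] = [2] − [0].
The 6×12 boundary matrix has rank 5 and Smith normal form diag(1,1,1,1,1).

Boundary ∂_2: C_2 → C_1 sends each 2-simplex [p,q,r] to [q,r] − [p,r] + [p,q]. For instance
  ∂[0,2,3] = [2,3] − [0,3] + [0,2],
  ∂[1,2,4] = [2,4] − [1,4] + [1,2].
The resulting 12×6 matrix has rank 6, and its Smith normal form has invariant factors (1,1,1,1,1,1).

Computing H_k = (kernel of ∂_k) / (image of ∂_{k+1}):

  H_0: rank C_0 − rank ∂_1 = 6 − 5 = 1, and the invariant factors of ∂_1 are all 1, so H_0 ≅ Z.
  H_1: rank ker ∂_1 − rank ∂_2 = (12 − 5) − 6 = 1, and the invariant factors of ∂_2 are all 1, so H_1 ≅ Z.
  H_2: rank ker ∂_2 − rank ∂_3 = (6 − 6) − 0 = 0, and there is no ∂_3, so H_2 ≅ 0.

(K is a triangulation of the cylinder S^1 x I.)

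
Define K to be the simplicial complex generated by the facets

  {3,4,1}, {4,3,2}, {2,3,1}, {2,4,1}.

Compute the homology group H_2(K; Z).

H_2 ≅ Z.

Order the vertices as 1 < 2 < 3 < 4. Listing each simplex with vertices in this order, K has dimension 2 with simplices:

  0-simplices (4): [1], [2], [3], [4]
  1-simplices (6): [1,2], [1,3], [1,4], [2,3], [2,4], [3,4]
  2-simplices (4): [1,2,3], [1,2,4], [1,3,4], [2,3,4]

Hence C_0 ≅ Z^4, C_1 ≅ Z^6, C_2 ≅ Z^4.

Boundary ∂_1: C_1 → C_0 is given by ∂[p,q] = [q] − [p].
The 4×6 boundary matrix has rank 3 and Smith normal form diag(1,1,1).

∂_2: C_2 → C_1 maps a triangle to the signed sum of its edges. For instance
  ∂[1,2,4] = [2,4] − [1,4] + [1,2],
  ∂[1,3,4] = [3,4] − [1,4] + [1,3].
The 6×4 boundary matrix has rank 3 and Smith normal form diag(1,1,1).

From H_k ≅ ker(∂_k) / im(∂_{k+1}) we obtain:

  H_2: rank ker ∂_2 − rank ∂_3 = (4 − 3) − 0 = 1, and there is no ∂_3, so H_2 ≅ Z.

(K is a triangulation of the 2-sphere S^2.)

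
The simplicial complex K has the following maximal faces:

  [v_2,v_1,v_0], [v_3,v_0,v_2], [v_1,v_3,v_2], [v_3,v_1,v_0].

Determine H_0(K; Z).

H_0 = Z.

Order the vertices as v_0 < v_1 < v_2 < v_3. Listing each simplex with vertices in this order, K has dimension 2 with simplices:

  0-simplices (4): [v_0], [v_1], [v_2], [v_3]
  1-simplices (6): [v_0,v_1], [v_0,v_2], [v_0,v_3], [v_1,v_2], [v_1,v_3], [v_2,v_3]
  2-simplices (4): [v_0,v_1,v_2], [v_0,v_1,v_3], [v_0,v_2,v_3], [v_1,v_2,v_3]

giving chain groups C_0 ≅ Z^4, C_1 ≅ Z^6, C_2 ≅ Z^4.

Boundary ∂_1: C_1 → C_0 maps an edge to its endpoints' difference, ∂[p,q] = q − p.
This gives a 4×6 integer matrix of rank 3; reducing to Smith normal form yields diagonal entries (1,1,1).

∂_2: C_2 → C_1 acts by ∂[p,q,r] = [q,r] − [p,r] + [p,q]. For instance
  ∂[v_0,v_1,v_3] = [v_1,v_3] − [v_0,v_3] + [v_0,v_1],
  ∂[v_0,v_1,v_2] = [v_1,v_2] − [v_0,v_2] + [v_0,v_1].
The 6×4 boundary matrix has rank 3 and Smith normal form diag(1,1,1).

Reading off H_k = ker ∂_k / im ∂_{k+1}:

  H_0: rank C_0 − rank ∂_1 = 4 − 3 = 1, and the invariant factors of ∂_1 are all 1, so H_0 ≅ Z.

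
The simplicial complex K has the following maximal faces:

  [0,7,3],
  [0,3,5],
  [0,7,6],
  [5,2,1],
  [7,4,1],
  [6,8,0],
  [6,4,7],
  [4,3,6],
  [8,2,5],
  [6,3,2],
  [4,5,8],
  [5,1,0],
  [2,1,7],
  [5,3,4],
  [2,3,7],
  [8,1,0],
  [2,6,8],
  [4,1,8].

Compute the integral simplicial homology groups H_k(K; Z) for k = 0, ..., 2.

We work with the vertex ordering 0 < 1 < 2 < 3 < 4 < 5 < 6 < 7 < 8. The simplices of K, each written with vertices in increasing order, are:

  0-simplices (9): [0], [1], [2], [3], [4], [5], [6], [7], [8]
  1-simplices (27): (27 of them)
  2-simplices (18): [0,1,5], [0,1,8], [0,3,5], [0,3,7], [0,6,7], [0,6,8], [1,2,5], [1,2,7], [1,4,7], [1,4,8], [2,3,6], [2,3,7], [2,5,8], [2,6,8], [3,4,5], [3,4,6], [4,5,8], [4,6,7]

so the chain groups are C_0 ≅ Z^9, C_1 ≅ Z^27, C_2 ≅ Z^18.

∂_1: C_1 → C_0 maps an edge to its endpoints' difference, ∂[p,q] = q − p. For instance
  ∂[0,7] = [7] − [0].
The resulting 9×27 matrix has rank 8, and its Smith normal form has invariant factors (1,1,1,1,1,1,1,1).

Boundary ∂_2: C_2 → C_1 maps a triangle to the signed sum of its edges. For instance
  ∂[1,4,7] = [4,7] − [1,7] + [1,4],
  ∂[0,1,8] = [1,8] − [0,8] + [0,1].
The 27×18 boundary matrix has rank 18 and Smith normal form diag(1,1,1,1,1,1,1,1,1,1,1,1,1,1,1,1,1,2).

Computing H_k = (kernel of ∂_k) / (image of ∂_{k+1}):

  H_0: rank C_0 − rank ∂_1 = 9 − 8 = 1, and the invariant factors of ∂_1 are all 1, so H_0 ≅ Z.
  H_1: rank ker ∂_1 − rank ∂_2 = (27 − 8) − 18 = 1, and ∂_2 has invariant factor 2 > 1, so H_1 ≅ Z ⊕ Z_2.
  H_2: rank ker ∂_2 − rank ∂_3 = (18 − 18) − 0 = 0, and there is no ∂_3, so H_2 ≅ 0.

H_0 = Z,  H_1 = Z ⊕ Z_2,  H_2 = 0.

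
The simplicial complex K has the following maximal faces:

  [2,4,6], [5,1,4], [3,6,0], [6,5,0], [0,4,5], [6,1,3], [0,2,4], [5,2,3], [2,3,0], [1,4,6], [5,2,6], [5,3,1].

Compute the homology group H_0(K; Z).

Fix the vertex order 0 < 1 < 2 < 3 < 4 < 5 < 6 and write every simplex with vertices in increasing order. Then dim K = 2 and the simplices of K are:

  0-simplices (7): [0], [1], [2], [3], [4], [5], [6]
  1-simplices (18): [0,2], [0,3], [0,4], [0,5], [0,6], [1,3], [1,4], [1,5], [1,6], [2,3], [2,4], [2,5], [2,6], [3,5], [3,6], [4,5], [4,6], [5,6]
  2-simplices (12): [0,2,3], [0,2,4], [0,3,6], [0,4,5], [0,5,6], [1,3,5], [1,3,6], [1,4,5], [1,4,6], [2,3,5], [2,4,6], [2,5,6]

giving chain groups C_0 ≅ Z^7, C_1 ≅ Z^18, C_2 ≅ Z^12.

∂_1: C_1 → C_0 sends each edge [p,q] (with p < q) to q − p. For instance
  ∂[2,6] = [6] − [2].
This gives a 7×18 integer matrix of rank 6; reducing to Smith normal form yields diagonal entries (1,1,1,1,1,1).

The boundary map ∂_2: C_2 → C_1 maps a triangle to the signed sum of its edges. For instance
  ∂[0,4,5] = [4,5] − [0,5] + [0,4],
  ∂[1,4,5] = [4,5] − [1,5] + [1,4].
The 18×12 boundary matrix has rank 12 and Smith normal form diag(1,1,1,1,1,1,1,1,1,1,1,2).

Computing H_k = (kernel of ∂_k) / (image of ∂_{k+1}):

  H_0: rank C_0 − rank ∂_1 = 7 − 6 = 1, and the invariant factors of ∂_1 are all 1, so H_0 = Z.

H_0 ≅ Z.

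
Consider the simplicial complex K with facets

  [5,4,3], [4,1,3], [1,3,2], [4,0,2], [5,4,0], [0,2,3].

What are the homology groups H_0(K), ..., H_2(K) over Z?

Take the total order 0 < 1 < 2 < 3 < 4 < 5 on the vertex set. Then K (dimension 2) consists of the simplices:

  0-simplices (6): [0], [1], [2], [3], [4], [5]
  1-simplices (12): [0,2], [0,3], [0,4], [0,5], [1,2], [1,3], [1,4], [2,3], [2,4], [3,4], [3,5], [4,5]
  2-simplices (6): [0,2,3], [0,2,4], [0,4,5], [1,2,3], [1,3,4], [3,4,5]

giving chain groups C_0 ≅ Z^6, C_1 ≅ Z^12, C_2 ≅ Z^6.

The boundary map ∂_1: C_1 → C_0 maps an edge to its endpoints' difference, ∂[p,q] = q − p. For instance
  ∂[3,5] = [5] − [3].
As a 6×12 matrix over Z this has rank 5, with invariant factors (1,1,1,1,1).

∂_2: C_2 → C_1 maps a triangle to the signed sum of its edges. For instance
  ∂[3,4,5] = [4,5] − [3,5] + [3,4],
  ∂[0,4,5] = [4,5] − [0,5] + [0,4].
As a 12×6 matrix over Z this has rank 6, with invariant factors (1,1,1,1,1,1).

Computing H_k = (kernel of ∂_k) / (image of ∂_{k+1}):

  H_0: rank C_0 − rank ∂_1 = 6 − 5 = 1, and the invariant factors of ∂_1 are all 1, so H_0 ≅ Z.
  H_1: rank ker ∂_1 − rank ∂_2 = (12 − 5) − 6 = 1, and the invariant factors of ∂_2 are all 1, so H_1 ≅ Z.
  H_2: rank ker ∂_2 − rank ∂_3 = (6 − 6) − 0 = 0, and there is no ∂_3, so H_2 ≅ 0.

As a check, the Euler characteristic is 6 − 12 + 6 = 0, which agrees with 1 − 1 + 0 = 0.
(K is a triangulation of the cylinder S^1 x I.)

H_0 = Z,  H_1 = Z,  H_2 = 0.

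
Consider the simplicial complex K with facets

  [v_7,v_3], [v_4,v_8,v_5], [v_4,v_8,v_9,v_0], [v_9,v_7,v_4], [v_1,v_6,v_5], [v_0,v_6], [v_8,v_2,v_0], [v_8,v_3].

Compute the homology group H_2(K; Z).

Fix the vertex order v_0 < v_1 < v_2 < v_3 < v_4 < v_5 < v_6 < v_7 < v_8 < v_9 and write every simplex with vertices in increasing order. Then dim K = 3 and the simplices of K are:

  0-simplices (10): [v_0], [v_1], [v_2], [v_3], [v_4], [v_5], [v_6], [v_7], [v_8], [v_9]
  1-simplices (18): (18 of them)
  2-simplices (8): [v_0,v_2,v_8], [v_0,v_4,v_8], [v_0,v_4,v_9], [v_0,v_8,v_9], [v_1,v_5,v_6], [v_4,v_5,v_8], [v_4,v_7,v_9], [v_4,v_8,v_9]
  3-simplices (1): [v_0,v_4,v_8,v_9]

giving chain groups C_0 ≅ Z^10, C_1 ≅ Z^18, C_2 ≅ Z^8, C_3 ≅ Z^1.

∂_1: C_1 → C_0 maps an edge to its endpoints' difference, ∂[p,q] = q − p. For instance
  ∂[v_4,v_8] = [v_8] − [v_4].
The resulting 10×18 matrix has rank 9, and its Smith normal form has invariant factors (1,1,1,1,1,1,1,1,1).

Boundary ∂_2: C_2 → C_1 acts by ∂[p,q,r] = [q,r] − [p,r] + [p,q]. For instance
  ∂[v_0,v_2,v_8] = [v_2,v_8] − [v_0,v_8] + [v_0,v_2],
  ∂[v_4,v_8,v_9] = [v_8,v_9] − [v_4,v_9] + [v_4,v_8].
The resulting 18×8 matrix has rank 7, and its Smith normal form has invariant factors (1,1,1,1,1,1,1).

The boundary map ∂_3: C_3 → C_2 sends each 3-simplex σ to the alternating sum Σ_i (−1)^i (σ with its i-th vertex removed). For instance
  ∂[v_0,v_4,v_8,v_9] = [v_4,v_8,v_9] − [v_0,v_8,v_9] + [v_0,v_4,v_9] − [v_0,v_4,v_8].
This gives a 8×1 integer matrix of rank 1; reducing to Smith normal form yields diagonal entries (1).

Reading off H_k = ker ∂_k / im ∂_{k+1}:

  H_2: rank ker ∂_2 − rank ∂_3 = (8 − 7) − 1 = 0, and the invariant factors of ∂_3 are all 1, so H_2 ≅ 0.

H_2 ≅ 0.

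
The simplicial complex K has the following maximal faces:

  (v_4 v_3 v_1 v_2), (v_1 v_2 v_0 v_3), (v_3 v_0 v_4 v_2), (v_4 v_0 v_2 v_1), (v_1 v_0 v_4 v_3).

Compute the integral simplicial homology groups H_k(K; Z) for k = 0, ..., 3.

We work with the vertex ordering v_0 < v_1 < v_2 < v_3 < v_4. The simplices of K, each written with vertices in increasing order, are:

  0-simplices (5): [v_0], [v_1], [v_2], [v_3], [v_4]
  1-simplices (10): [v_0,v_1], [v_0,v_2], [v_0,v_3], [v_0,v_4], [v_1,v_2], [v_1,v_3], [v_1,v_4], [v_2,v_3], [v_2,v_4], [v_3,v_4]
  2-simplices (10): [v_0,v_1,v_2], [v_0,v_1,v_3], [v_0,v_1,v_4], [v_0,v_2,v_3], [v_0,v_2,v_4], [v_0,v_3,v_4], [v_1,v_2,v_3], [v_1,v_2,v_4], [v_1,v_3,v_4], [v_2,v_3,v_4]
  3-simplices (5): [v_0,v_1,v_2,v_3], [v_0,v_1,v_2,v_4], [v_0,v_1,v_3,v_4], [v_0,v_2,v_3,v_4], [v_1,v_2,v_3,v_4]

so the chain groups are C_0 ≅ Z^5, C_1 ≅ Z^10, C_2 ≅ Z^10, C_3 ≅ Z^5.

The boundary map ∂_1: C_1 → C_0 is given by ∂[p,q] = [q] − [p]. For instance
  ∂[v_0,v_1] = [v_1] − [v_0].
The resulting 5×10 matrix has rank 4, and its Smith normal form has invariant factors (1,1,1,1).

Boundary ∂_2: C_2 → C_1 maps a triangle to the signed sum of its edges. For instance
  ∂[v_0,v_1,v_2] = [v_1,v_2] − [v_0,v_2] + [v_0,v_1],
  ∂[v_0,v_3,v_4] = [v_3,v_4] − [v_0,v_4] + [v_0,v_3].
The resulting 10×10 matrix has rank 6, and its Smith normal form has invariant factors (1,1,1,1,1,1).

The boundary map ∂_3: C_3 → C_2 sends each 3-simplex σ to the alternating sum Σ_i (−1)^i (σ with its i-th vertex removed). For instance
  ∂[v_0,v_1,v_3,v_4] = [v_1,v_3,v_4] − [v_0,v_3,v_4] + [v_0,v_1,v_4] − [v_0,v_1,v_3],
  ∂[v_0,v_1,v_2,v_4] = [v_1,v_2,v_4] − [v_0,v_2,v_4] + [v_0,v_1,v_4] − [v_0,v_1,v_2].
This gives a 10×5 integer matrix of rank 4; reducing to Smith normal form yields diagonal entries (1,1,1,1).

Reading off H_k = ker ∂_k / im ∂_{k+1}:

  H_0: rank C_0 − rank ∂_1 = 5 − 4 = 1, and the invariant factors of ∂_1 are all 1, so H_0 = Z.
  H_1: rank ker ∂_1 − rank ∂_2 = (10 − 4) − 6 = 0, and the invariant factors of ∂_2 are all 1, so H_1 = 0.
  H_2: rank ker ∂_2 − rank ∂_3 = (10 − 6) − 4 = 0, and the invariant factors of ∂_3 are all 1, so H_2 = 0.
  H_3: rank ker ∂_3 − rank ∂_4 = (5 − 4) − 0 = 1, and there is no ∂_4, so H_3 = Z.

As a check, the Euler characteristic is 5 − 10 + 10 − 5 = 0, which agrees with 1 − 0 + 0 − 1 = 0.

H_0 ≅ Z,  H_1 = 0,  H_2 = 0,  H_3 ≅ Z.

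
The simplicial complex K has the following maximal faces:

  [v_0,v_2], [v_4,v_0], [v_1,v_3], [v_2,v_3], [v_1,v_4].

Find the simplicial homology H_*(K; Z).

Take the total order v_0 < v_1 < v_2 < v_3 < v_4 on the vertex set. Then K (dimension 1) consists of the simplices:

  0-simplices (5): [v_0], [v_1], [v_2], [v_3], [v_4]
  1-simplices (5): [v_0,v_2], [v_0,v_4], [v_1,v_3], [v_1,v_4], [v_2,v_3]

giving chain groups C_0 ≅ Z^5, C_1 ≅ Z^5.

Boundary ∂_1: C_1 → C_0 sends each edge [p,q] (with p < q) to q − p. For instance
  ∂[v_0,v_4] = [v_4] − [v_0].
As a 5×5 matrix over Z this has rank 4, with invariant factors (1,1,1,1).

Computing H_k = (kernel of ∂_k) / (image of ∂_{k+1}):

  H_0: rank C_0 − rank ∂_1 = 5 − 4 = 1, and the invariant factors of ∂_1 are all 1, so H_0 = Z.
  H_1: rank ker ∂_1 − rank ∂_2 = (5 − 4) − 0 = 1, and there is no ∂_2, so H_1 = Z.

H_0 = Z,  H_1 = Z.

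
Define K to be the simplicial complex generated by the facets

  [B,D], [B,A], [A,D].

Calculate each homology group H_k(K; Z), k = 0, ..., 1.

H_0 ≅ Z,  H_1 ≅ Z.

Fix the vertex order A < B < D and write every simplex with vertices in increasing order. Then dim K = 1 and the simplices of K are:

  0-simplices (3): A, B, D
  1-simplices (3): AB, AD, BD

so the chain groups are C_0 ≅ Z^3, C_1 ≅ Z^3.

∂_1: C_1 → C_0 sends each edge [p,q] (with p < q) to q − p. For instance
  ∂BD = D − B.
This gives a 3×3 integer matrix of rank 2; reducing to Smith normal form yields diagonal entries (1,1).

From H_k ≅ ker(∂_k) / im(∂_{k+1}) we obtain:

  H_0: rank C_0 − rank ∂_1 = 3 − 2 = 1, and the invariant factors of ∂_1 are all 1, so H_0 ≅ Z.
  H_1: rank ker ∂_1 − rank ∂_2 = (3 − 2) − 0 = 1, and there is no ∂_2, so H_1 ≅ Z.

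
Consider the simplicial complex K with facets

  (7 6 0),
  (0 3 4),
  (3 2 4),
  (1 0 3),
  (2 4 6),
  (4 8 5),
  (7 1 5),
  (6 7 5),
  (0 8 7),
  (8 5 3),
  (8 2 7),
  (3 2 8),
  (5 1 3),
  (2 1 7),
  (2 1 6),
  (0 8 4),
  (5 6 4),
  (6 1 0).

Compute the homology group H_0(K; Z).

H_0 = Z.

Take the total order 0 < 1 < 2 < 3 < 4 < 5 < 6 < 7 < 8 on the vertex set. Then K (dimension 2) consists of the simplices:

  0-simplices (9): [0], [1], [2], [3], [4], [5], [6], [7], [8]
  1-simplices (27): (27 of them)
  2-simplices (18): [0,1,3], [0,1,6], [0,3,4], [0,4,8], [0,6,7], [0,7,8], [1,2,6], [1,2,7], [1,3,5], [1,5,7], [2,3,4], [2,3,8], [2,4,6], [2,7,8], [3,5,8], [4,5,6], [4,5,8], [5,6,7]

giving chain groups C_0 ≅ Z^9, C_1 ≅ Z^27, C_2 ≅ Z^18.

Boundary ∂_1: C_1 → C_0 is given by ∂[p,q] = [q] − [p]. For instance
  ∂[5,6] = [6] − [5].
As a 9×27 matrix over Z this has rank 8, with invariant factors (1,1,1,1,1,1,1,1).

The boundary map ∂_2: C_2 → C_1 acts by ∂[p,q,r] = [q,r] − [p,r] + [p,q]. For instance
  ∂[4,5,6] = [5,6] − [4,6] + [4,5],
  ∂[2,4,6] = [4,6] − [2,6] + [2,4].
This gives a 27×18 integer matrix of rank 18; reducing to Smith normal form yields diagonal entries (1,1,1,1,1,1,1,1,1,1,1,1,1,1,1,1,1,2).

Now H_k = ker ∂_k / im ∂_{k+1}, so:

  H_0: rank C_0 − rank ∂_1 = 9 − 8 = 1, and the invariant factors of ∂_1 are all 1, so H_0 ≅ Z.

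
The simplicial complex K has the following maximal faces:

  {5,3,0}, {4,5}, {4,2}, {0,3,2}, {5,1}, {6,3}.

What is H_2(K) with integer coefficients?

H_2 ≅ 0.

Fix the vertex order 0 < 1 < 2 < 3 < 4 < 5 < 6 and write every simplex with vertices in increasing order. Then dim K = 2 and the simplices of K are:

  0-simplices (7): [0], [1], [2], [3], [4], [5], [6]
  1-simplices (9): [0,2], [0,3], [0,5], [1,5], [2,3], [2,4], [3,5], [3,6], [4,5]
  2-simplices (2): [0,2,3], [0,3,5]

giving chain groups C_0 ≅ Z^7, C_1 ≅ Z^9, C_2 ≅ Z^2.

Boundary ∂_1: C_1 → C_0 sends each edge [p,q] (with p < q) to q − p. For instance
  ∂[2,4] = [4] − [2].
This gives a 7×9 integer matrix of rank 6; reducing to Smith normal form yields diagonal entries (1,1,1,1,1,1).

Boundary ∂_2: C_2 → C_1 sends each 2-simplex [p,q,r] to [q,r] − [p,r] + [p,q]. For instance
  ∂[0,2,3] = [2,3] − [0,3] + [0,2],
  ∂[0,3,5] = [3,5] − [0,5] + [0,3].
The 9×2 boundary matrix has rank 2 and Smith normal form diag(1,1).

From H_k ≅ ker(∂_k) / im(∂_{k+1}) we obtain:

  H_2: rank ker ∂_2 − rank ∂_3 = (2 − 2) − 0 = 0, and there is no ∂_3, so H_2 ≅ 0.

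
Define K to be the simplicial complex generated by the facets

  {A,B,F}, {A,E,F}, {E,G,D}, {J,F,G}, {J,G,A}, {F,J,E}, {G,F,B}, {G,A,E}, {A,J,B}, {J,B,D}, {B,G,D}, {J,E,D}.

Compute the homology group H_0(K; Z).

H_0 = Z.

Order the vertices as A < B < D < E < F < G < J. Listing each simplex with vertices in this order, K has dimension 2 with simplices:

  0-simplices (7): A, B, D, E, F, G, J
  1-simplices (18): AB, AE, AF, AG, AJ, BD, BF, BG, BJ, DE, DG, DJ, EF, EG, EJ, FG, FJ, GJ
  2-simplices (12): ABF, ABJ, AEF, AEG, AGJ, BDG, BDJ, BFG, DEG, DEJ, EFJ, FGJ

so the chain groups are C_0 ≅ Z^7, C_1 ≅ Z^18, C_2 ≅ Z^12.

The boundary map ∂_1: C_1 → C_0 maps an edge to its endpoints' difference, ∂[p,q] = q − p. For instance
  ∂DJ = J − D.
The 7×18 boundary matrix has rank 6 and Smith normal form diag(1,1,1,1,1,1).

∂_2: C_2 → C_1 maps a triangle to the signed sum of its edges. For instance
  ∂AEF = EF − AF + AE,
  ∂BDG = DG − BG + BD.
This gives a 18×12 integer matrix of rank 12; reducing to Smith normal form yields diagonal entries (1,1,1,1,1,1,1,1,1,1,1,2).

From H_k ≅ ker(∂_k) / im(∂_{k+1}) we obtain:

  H_0: rank C_0 − rank ∂_1 = 7 − 6 = 1, and the invariant factors of ∂_1 are all 1, so H_0 ≅ Z.

(K is a triangulation of the real projective plane RP^2.)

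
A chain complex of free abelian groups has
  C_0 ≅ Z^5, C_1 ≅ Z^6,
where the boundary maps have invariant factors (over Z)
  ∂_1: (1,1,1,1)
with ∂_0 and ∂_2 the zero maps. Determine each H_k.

H_0: b_0 = 5 − 0 − 4 = 1; torsion from ∂_1 factors > 1: none. So H_0 = Z.
H_1: b_1 = 6 − 4 − 0 = 2; torsion from ∂_2 factors > 1: none. So H_1 = Z^2.

H_0 = Z,  H_1 = Z^2.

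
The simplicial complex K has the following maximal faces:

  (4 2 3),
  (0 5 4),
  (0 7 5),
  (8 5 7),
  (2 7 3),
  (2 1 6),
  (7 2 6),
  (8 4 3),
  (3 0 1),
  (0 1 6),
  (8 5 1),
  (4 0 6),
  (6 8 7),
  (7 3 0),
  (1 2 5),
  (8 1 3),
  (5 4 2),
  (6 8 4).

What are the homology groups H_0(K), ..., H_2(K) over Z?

Fix the vertex order 0 < 1 < 2 < 3 < 4 < 5 < 6 < 7 < 8 and write every simplex with vertices in increasing order. Then dim K = 2 and the simplices of K are:

  0-simplices (9): [0], [1], [2], [3], [4], [5], [6], [7], [8]
  1-simplices (27): (27 of them)
  2-simplices (18): [0,1,3], [0,1,6], [0,3,7], [0,4,5], [0,4,6], [0,5,7], [1,2,5], [1,2,6], [1,3,8], [1,5,8], [2,3,4], [2,3,7], [2,4,5], [2,6,7], [3,4,8], [4,6,8], [5,7,8], [6,7,8]

so the chain groups are C_0 ≅ Z^9, C_1 ≅ Z^27, C_2 ≅ Z^18.

∂_1: C_1 → C_0 is given by ∂[p,q] = [q] − [p].
The 9×27 boundary matrix has rank 8 and Smith normal form diag(1,1,1,1,1,1,1,1).

Boundary ∂_2: C_2 → C_1 maps a triangle to the signed sum of its edges. For instance
  ∂[0,4,6] = [4,6] − [0,6] + [0,4],
  ∂[1,2,6] = [2,6] − [1,6] + [1,2].
This gives a 27×18 integer matrix of rank 17; reducing to Smith normal form yields diagonal entries (1,1,1,1,1,1,1,1,1,1,1,1,1,1,1,1,1).

Reading off H_k = ker ∂_k / im ∂_{k+1}:

  H_0: rank C_0 − rank ∂_1 = 9 − 8 = 1, and the invariant factors of ∂_1 are all 1, so H_0 = Z.
  H_1: rank ker ∂_1 − rank ∂_2 = (27 − 8) − 17 = 2, and the invariant factors of ∂_2 are all 1, so H_1 = Z^2.
  H_2: rank ker ∂_2 − rank ∂_3 = (18 − 17) − 0 = 1, and there is no ∂_3, so H_2 = Z.

As a check, the Euler characteristic is 9 − 27 + 18 = 0, which agrees with 1 − 2 + 1 = 0.

H_0 ≅ Z,  H_1 ≅ Z^2,  H_2 ≅ Z.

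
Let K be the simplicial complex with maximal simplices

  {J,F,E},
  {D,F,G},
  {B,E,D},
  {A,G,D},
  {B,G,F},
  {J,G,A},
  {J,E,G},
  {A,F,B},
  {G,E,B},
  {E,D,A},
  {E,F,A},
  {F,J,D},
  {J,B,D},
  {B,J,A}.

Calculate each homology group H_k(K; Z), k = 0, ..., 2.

Fix the vertex order A < B < D < E < F < G < J and write every simplex with vertices in increasing order. Then dim K = 2 and the simplices of K are:

  0-simplices (7): A, B, D, E, F, G, J
  1-simplices (21): AB, AD, AE, AF, AG, AJ, BD, BE, BF, BG, BJ, DE, DF, DG, DJ, EF, EG, EJ, FG, FJ, GJ
  2-simplices (14): ABF, ABJ, ADE, ADG, AEF, AGJ, BDE, BDJ, BEG, BFG, DFG, DFJ, EFJ, EGJ

Hence C_0 ≅ Z^7, C_1 ≅ Z^21, C_2 ≅ Z^14.

∂_1: C_1 → C_0 sends each edge [p,q] (with p < q) to q − p.
The resulting 7×21 matrix has rank 6, and its Smith normal form has invariant factors (1,1,1,1,1,1).

Boundary ∂_2: C_2 → C_1 sends each 2-simplex [p,q,r] to [q,r] − [p,r] + [p,q]. For instance
  ∂BEG = EG − BG + BE,
  ∂ADG = DG − AG + AD.
The 21×14 boundary matrix has rank 13 and Smith normal form diag(1,1,1,1,1,1,1,1,1,1,1,1,1).

Computing H_k = (kernel of ∂_k) / (image of ∂_{k+1}):

  H_0: rank C_0 − rank ∂_1 = 7 − 6 = 1, and the invariant factors of ∂_1 are all 1, so H_0 ≅ Z.
  H_1: rank ker ∂_1 − rank ∂_2 = (21 − 6) − 13 = 2, and the invariant factors of ∂_2 are all 1, so H_1 ≅ Z^2.
  H_2: rank ker ∂_2 − rank ∂_3 = (14 − 13) − 0 = 1, and there is no ∂_3, so H_2 ≅ Z.

H_0 ≅ Z,  H_1 ≅ Z^2,  H_2 ≅ Z.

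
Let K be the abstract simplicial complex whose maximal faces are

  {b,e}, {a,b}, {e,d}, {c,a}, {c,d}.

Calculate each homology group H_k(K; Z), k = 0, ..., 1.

Take the total order a < b < c < d < e on the vertex set. Then K (dimension 1) consists of the simplices:

  0-simplices (5): a, b, c, d, e
  1-simplices (5): ab, ac, be, cd, de

giving chain groups C_0 ≅ Z^5, C_1 ≅ Z^5.

The boundary map ∂_1: C_1 → C_0 is given by ∂[p,q] = [q] − [p].
As a 5×5 matrix over Z this has rank 4, with invariant factors (1,1,1,1).

Computing H_k = (kernel of ∂_k) / (image of ∂_{k+1}):

  H_0: rank C_0 − rank ∂_1 = 5 − 4 = 1, and the invariant factors of ∂_1 are all 1, so H_0 ≅ Z.
  H_1: rank ker ∂_1 − rank ∂_2 = (5 − 4) − 0 = 1, and there is no ∂_2, so H_1 ≅ Z.

As a check, the Euler characteristic is 5 − 5 = 0, which agrees with 1 − 1 = 0.

H_0 = Z,  H_1 = Z.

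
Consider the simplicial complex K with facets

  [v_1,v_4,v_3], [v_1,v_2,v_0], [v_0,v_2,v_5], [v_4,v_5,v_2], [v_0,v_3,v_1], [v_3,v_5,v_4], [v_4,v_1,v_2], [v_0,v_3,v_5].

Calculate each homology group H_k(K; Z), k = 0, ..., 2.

Fix the vertex order v_0 < v_1 < v_2 < v_3 < v_4 < v_5 and write every simplex with vertices in increasing order. Then dim K = 2 and the simplices of K are:

  0-simplices (6): [v_0], [v_1], [v_2], [v_3], [v_4], [v_5]
  1-simplices (12): [v_0,v_1], [v_0,v_2], [v_0,v_3], [v_0,v_5], [v_1,v_2], [v_1,v_3], [v_1,v_4], [v_2,v_4], [v_2,v_5], [v_3,v_4], [v_3,v_5], [v_4,v_5]
  2-simplices (8): [v_0,v_1,v_2], [v_0,v_1,v_3], [v_0,v_2,v_5], [v_0,v_3,v_5], [v_1,v_2,v_4], [v_1,v_3,v_4], [v_2,v_4,v_5], [v_3,v_4,v_5]

Hence C_0 ≅ Z^6, C_1 ≅ Z^12, C_2 ≅ Z^8.

Boundary ∂_1: C_1 → C_0 maps an edge to its endpoints' difference, ∂[p,q] = q − p. For instance
  ∂[v_4,v_5] = [v_5] − [v_4].
The resulting 6×12 matrix has rank 5, and its Smith normal form has invariant factors (1,1,1,1,1).

The boundary map ∂_2: C_2 → C_1 acts by ∂[p,q,r] = [q,r] − [p,r] + [p,q]. For instance
  ∂[v_3,v_4,v_5] = [v_4,v_5] − [v_3,v_5] + [v_3,v_4],
  ∂[v_1,v_3,v_4] = [v_3,v_4] − [v_1,v_4] + [v_1,v_3].
The resulting 12×8 matrix has rank 7, and its Smith normal form has invariant factors (1,1,1,1,1,1,1).

Computing H_k = (kernel of ∂_k) / (image of ∂_{k+1}):

  H_0: rank C_0 − rank ∂_1 = 6 − 5 = 1, and the invariant factors of ∂_1 are all 1, so H_0 = Z.
  H_1: rank ker ∂_1 − rank ∂_2 = (12 − 5) − 7 = 0, and the invariant factors of ∂_2 are all 1, so H_1 = 0.
  H_2: rank ker ∂_2 − rank ∂_3 = (8 − 7) − 0 = 1, and there is no ∂_3, so H_2 = Z.

As a check, the Euler characteristic is 6 − 12 + 8 = 2, which agrees with 1 − 0 + 1 = 2.
(K is a triangulation of the 2-sphere S^2.)

H_0 ≅ Z,  H_1 = 0,  H_2 ≅ Z.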